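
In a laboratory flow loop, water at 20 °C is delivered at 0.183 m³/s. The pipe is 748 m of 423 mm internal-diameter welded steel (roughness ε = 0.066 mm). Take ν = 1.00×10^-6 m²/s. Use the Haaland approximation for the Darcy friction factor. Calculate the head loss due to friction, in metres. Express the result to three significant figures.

h_f ≈ 2.25 m

V = 4Q/(πD²) = 4·0.183/(π·0.423²) = 1.302 m/s
Re = VD/ν = 1.302·0.423/1.00×10^-6 = 5.51×10^5 → turbulent
ε/D = 0.066/423 = 1.56×10^-4
Haaland: f = 0.01473
h_f = f(L/D)V²/(2g) = 0.01473·(748/0.423)·1.302²/(2·9.81) = 2.251 m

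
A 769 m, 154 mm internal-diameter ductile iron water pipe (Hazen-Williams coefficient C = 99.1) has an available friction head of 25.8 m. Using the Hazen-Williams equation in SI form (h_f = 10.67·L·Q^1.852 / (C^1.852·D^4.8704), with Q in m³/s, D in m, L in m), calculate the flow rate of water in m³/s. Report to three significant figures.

Rearranging: Q = [h_f·C^1.852·D^4.8704 / (10.67·L)]^(1/1.852)
Q = [25.8·99.1^1.852·0.154^4.8704 / (10.67·769)]^0.540 = 0.03222 m³/s

Q ≈ 0.0322 m³/s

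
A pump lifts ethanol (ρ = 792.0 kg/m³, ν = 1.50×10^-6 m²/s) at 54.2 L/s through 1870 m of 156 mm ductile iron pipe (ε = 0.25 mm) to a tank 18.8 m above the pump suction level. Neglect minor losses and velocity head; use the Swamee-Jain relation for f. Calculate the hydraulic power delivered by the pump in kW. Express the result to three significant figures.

V = 4Q/(πD²) = 2.836 m/s; Re = 2.95×10^5; ε/D = 0.00160; f = 0.02296
h_f = f(L/D)V²/2g = 112.8 m
Total head H = z + h_f = 18.8 + 112.8 = 131.6 m
P_hyd = ρgQH = 792.0·9.81·0.0542·131.6 = 55.42 kW

P_hyd ≈ 55.4 kW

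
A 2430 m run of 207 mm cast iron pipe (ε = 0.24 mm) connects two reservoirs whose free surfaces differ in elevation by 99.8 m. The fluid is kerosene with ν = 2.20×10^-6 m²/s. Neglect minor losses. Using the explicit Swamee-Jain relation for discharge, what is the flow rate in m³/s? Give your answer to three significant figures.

Q ≈ 0.0941 m³/s

Swamee-Jain (Type II): Q = -0.965·√(gD⁵h_f/L)·ln[ε/(3.7D) + √(3.17ν²L/(gD³h_f))]
√(gD⁵h_f/L) = √(9.81·0.207⁵·99.8/2430) = 0.01237
ε/(3.7D) = 3.13×10^-4; √(3.17ν²L/(gD³h_f)) = 6.55×10^-5
Q = -0.965·0.01237·ln(3.789×10^-4) = 0.09408 m³/s
Check: V = 2.80 m/s, Re = 2.63×10^5, f = 0.02150, h_f = 101 m ≈ 99.8 m ✓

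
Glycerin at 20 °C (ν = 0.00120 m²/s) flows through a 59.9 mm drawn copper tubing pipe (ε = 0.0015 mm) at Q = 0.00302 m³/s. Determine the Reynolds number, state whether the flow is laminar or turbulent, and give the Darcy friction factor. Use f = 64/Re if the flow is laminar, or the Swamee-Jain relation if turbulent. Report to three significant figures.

Re ≈ 53.5; laminar; f = 64/Re ≈ 1.20

V = 4Q/(πD²) = 1.072 m/s
Re = VD/ν = 1.072·0.0599/0.00120 = 53.5
Re < 2300 → laminar → f = 64/Re = 1.196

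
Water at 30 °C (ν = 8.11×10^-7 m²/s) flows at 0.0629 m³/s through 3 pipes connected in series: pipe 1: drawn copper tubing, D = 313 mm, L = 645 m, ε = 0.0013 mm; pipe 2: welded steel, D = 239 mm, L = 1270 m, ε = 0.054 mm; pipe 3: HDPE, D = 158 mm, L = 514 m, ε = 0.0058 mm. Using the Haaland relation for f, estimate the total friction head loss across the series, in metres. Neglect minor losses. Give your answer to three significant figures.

H ≈ 31.7 m

Pipe 1: V = 0.8175 m/s, Re = 3.15×10^5, ε/D = 4.15×10^-6, f = 0.01424, h_1 = f(L/D)V²/2g = 0.9996 m
Pipe 2: V = 1.402 m/s, Re = 4.13×10^5, ε/D = 2.26×10^-4, f = 0.01577, h_2 = f(L/D)V²/2g = 8.397 m
Pipe 3: V = 3.208 m/s, Re = 6.25×10^5, ε/D = 3.67×10^-5, f = 0.01307, h_3 = f(L/D)V²/2g = 22.31 m
Series → Q common, losses add: H = Σh = 31.70 m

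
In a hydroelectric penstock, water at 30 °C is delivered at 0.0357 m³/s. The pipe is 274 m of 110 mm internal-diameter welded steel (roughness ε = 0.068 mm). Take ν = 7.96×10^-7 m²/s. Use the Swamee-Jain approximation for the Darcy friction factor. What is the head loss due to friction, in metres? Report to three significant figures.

V = 4Q/(πD²) = 4·0.0357/(π·0.110²) = 3.757 m/s
Re = VD/ν = 3.757·0.110/7.96×10^-7 = 5.19×10^5 → turbulent
ε/D = 0.068/110 = 6.18×10^-4
Swamee-Jain: f = 0.01845
h_f = f(L/D)V²/(2g) = 0.01845·(274/0.110)·3.757²/(2·9.81) = 33.05 m

h_f ≈ 33.1 m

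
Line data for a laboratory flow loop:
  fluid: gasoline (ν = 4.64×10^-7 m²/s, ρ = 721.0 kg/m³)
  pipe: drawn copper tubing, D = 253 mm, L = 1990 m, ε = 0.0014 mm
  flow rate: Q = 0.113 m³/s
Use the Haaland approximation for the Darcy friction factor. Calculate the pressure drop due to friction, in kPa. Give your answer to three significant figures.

V = 4Q/(πD²) = 4·0.113/(π·0.253²) = 2.248 m/s
Re = VD/ν = 2.248·0.253/4.64×10^-7 = 1.23×10^6 → turbulent
ε/D = 0.0014/253 = 5.53×10^-6
Haaland: f = 0.01131
h_f = f(L/D)V²/(2g) = 0.01131·(1990/0.253)·2.248²/(2·9.81) = 22.91 m
Δp = ρg·h_f = 721.0·9.81·22.91 = 162.0 kPa

Δp ≈ 162 kPa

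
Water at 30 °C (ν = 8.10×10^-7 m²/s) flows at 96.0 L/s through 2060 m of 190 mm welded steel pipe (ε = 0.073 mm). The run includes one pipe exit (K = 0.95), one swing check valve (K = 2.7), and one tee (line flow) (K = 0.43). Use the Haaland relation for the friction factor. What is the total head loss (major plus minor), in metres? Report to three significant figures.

H_L ≈ 107 m

V = 4Q/(πD²) = 3.386 m/s; V²/2g = 0.5843 m
Re = 7.94×10^5, ε/D = 3.84×10^-4 → f = 0.01645 (Haaland)
Major: h_f = f(L/D)·V²/2g = 0.01645·10842·0.5843 = 104.2 m
Minor: ΣK = 4.08; h_m = ΣK·V²/2g = 2.384 m
Total H_L = 104.2 + 2.384 = 106.6 m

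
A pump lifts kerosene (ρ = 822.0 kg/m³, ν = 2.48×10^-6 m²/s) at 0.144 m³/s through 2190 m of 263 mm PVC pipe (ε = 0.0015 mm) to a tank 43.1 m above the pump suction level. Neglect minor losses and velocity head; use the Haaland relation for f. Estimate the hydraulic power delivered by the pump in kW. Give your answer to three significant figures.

V = 4Q/(πD²) = 2.651 m/s; Re = 2.81×10^5; ε/D = 5.70×10^-6; f = 0.01456
h_f = f(L/D)V²/2g = 43.42 m
Total head H = z + h_f = 43.1 + 43.42 = 86.52 m
P_hyd = ρgQH = 822.0·9.81·0.144·86.52 = 100.5 kW

P_hyd ≈ 100 kW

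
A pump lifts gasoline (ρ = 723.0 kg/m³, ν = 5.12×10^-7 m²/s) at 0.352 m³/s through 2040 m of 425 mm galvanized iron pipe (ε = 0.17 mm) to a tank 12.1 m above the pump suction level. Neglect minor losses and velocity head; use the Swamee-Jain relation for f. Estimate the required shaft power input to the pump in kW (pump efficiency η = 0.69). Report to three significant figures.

P_shaft ≈ 132 kW

V = 4Q/(πD²) = 2.481 m/s; Re = 2.06×10^6; ε/D = 4.00×10^-4; f = 0.01626
h_f = f(L/D)V²/2g = 24.50 m
Total head H = z + h_f = 12.1 + 24.50 = 36.60 m
P_hyd = ρgQH = 723.0·9.81·0.352·36.60 = 91.37 kW
P_shaft = P_hyd/η = 91.37/0.69 = 132.4 kW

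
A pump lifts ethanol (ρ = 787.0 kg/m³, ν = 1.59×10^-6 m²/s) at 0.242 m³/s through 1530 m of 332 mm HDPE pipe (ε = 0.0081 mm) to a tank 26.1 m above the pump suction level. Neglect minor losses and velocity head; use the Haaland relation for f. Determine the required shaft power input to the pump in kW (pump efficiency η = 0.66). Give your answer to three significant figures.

P_shaft ≈ 142 kW

V = 4Q/(πD²) = 2.795 m/s; Re = 5.84×10^5; ε/D = 2.44×10^-5; f = 0.01303
h_f = f(L/D)V²/2g = 23.92 m
Total head H = z + h_f = 26.1 + 23.92 = 50.02 m
P_hyd = ρgQH = 787.0·9.81·0.242·50.02 = 93.45 kW
P_shaft = P_hyd/η = 93.45/0.66 = 141.6 kW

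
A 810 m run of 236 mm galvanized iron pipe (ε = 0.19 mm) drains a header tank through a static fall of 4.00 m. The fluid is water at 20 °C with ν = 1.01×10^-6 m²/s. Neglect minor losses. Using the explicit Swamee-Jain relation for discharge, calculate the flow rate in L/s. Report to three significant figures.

Q ≈ 46.8 L/s

Swamee-Jain (Type II): Q = -0.965·√(gD⁵h_f/L)·ln[ε/(3.7D) + √(3.17ν²L/(gD³h_f))]
√(gD⁵h_f/L) = √(9.81·0.236⁵·4.00/810) = 0.005955
ε/(3.7D) = 2.18×10^-4; √(3.17ν²L/(gD³h_f)) = 7.13×10^-5
Q = -0.965·0.005955·ln(2.889×10^-4) = 0.04683 m³/s
Check: V = 1.07 m/s, Re = 2.50×10^5, f = 0.02010, h_f = 4.03 m ≈ 4.00 m ✓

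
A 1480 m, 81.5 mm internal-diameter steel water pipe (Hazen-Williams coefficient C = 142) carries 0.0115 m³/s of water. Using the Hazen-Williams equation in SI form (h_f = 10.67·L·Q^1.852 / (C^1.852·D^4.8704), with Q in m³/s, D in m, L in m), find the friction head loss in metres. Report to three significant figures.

h_f ≈ 83.9 m

h_f = 10.67·1480·0.0115^1.852 / (142^1.852·0.0815^4.8704) = 83.93 m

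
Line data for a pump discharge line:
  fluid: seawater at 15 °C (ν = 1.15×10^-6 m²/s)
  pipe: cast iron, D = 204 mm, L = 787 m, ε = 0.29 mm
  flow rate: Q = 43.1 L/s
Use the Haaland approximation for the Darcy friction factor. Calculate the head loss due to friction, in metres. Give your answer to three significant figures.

V = 4Q/(πD²) = 4·0.0431/(π·0.204²) = 1.319 m/s
Re = VD/ν = 1.319·0.204/1.15×10^-6 = 2.34×10^5 → turbulent
ε/D = 0.29/204 = 0.00142
Haaland: f = 0.02232
h_f = f(L/D)V²/(2g) = 0.02232·(787/0.204)·1.319²/(2·9.81) = 7.632 m

h_f ≈ 7.63 m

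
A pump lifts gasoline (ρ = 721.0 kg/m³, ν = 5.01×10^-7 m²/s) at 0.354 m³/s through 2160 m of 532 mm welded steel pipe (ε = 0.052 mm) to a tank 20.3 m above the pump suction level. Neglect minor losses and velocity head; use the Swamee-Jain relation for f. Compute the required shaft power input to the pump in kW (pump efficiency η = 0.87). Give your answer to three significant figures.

V = 4Q/(πD²) = 1.593 m/s; Re = 1.69×10^6; ε/D = 9.77×10^-5; f = 0.01297
h_f = f(L/D)V²/2g = 6.806 m
Total head H = z + h_f = 20.3 + 6.806 = 27.11 m
P_hyd = ρgQH = 721.0·9.81·0.354·27.11 = 67.87 kW
P_shaft = P_hyd/η = 67.87/0.87 = 78.01 kW

P_shaft ≈ 78.0 kW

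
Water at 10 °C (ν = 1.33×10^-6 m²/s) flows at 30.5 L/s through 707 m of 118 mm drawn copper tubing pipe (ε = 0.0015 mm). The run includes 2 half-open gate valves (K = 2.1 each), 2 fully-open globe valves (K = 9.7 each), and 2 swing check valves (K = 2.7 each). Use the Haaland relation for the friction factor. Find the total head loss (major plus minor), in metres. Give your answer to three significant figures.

H_L ≈ 47.0 m

V = 4Q/(πD²) = 2.789 m/s; V²/2g = 0.3965 m
Re = 2.47×10^5, ε/D = 1.27×10^-5 → f = 0.01496 (Haaland)
Major: h_f = f(L/D)·V²/2g = 0.01496·5992·0.3965 = 35.55 m
Minor: ΣK = 29.0; h_m = ΣK·V²/2g = 11.50 m
Total H_L = 35.55 + 11.50 = 47.04 m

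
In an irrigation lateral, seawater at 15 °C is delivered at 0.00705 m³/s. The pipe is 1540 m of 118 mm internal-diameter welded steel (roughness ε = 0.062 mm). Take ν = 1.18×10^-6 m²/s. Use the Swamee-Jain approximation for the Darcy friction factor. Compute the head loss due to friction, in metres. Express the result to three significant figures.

V = 4Q/(πD²) = 4·0.00705/(π·0.118²) = 0.6447 m/s
Re = VD/ν = 0.6447·0.118/1.18×10^-6 = 6.45×10^4 → turbulent
ε/D = 0.062/118 = 5.25×10^-4
Swamee-Jain: f = 0.02181
h_f = f(L/D)V²/(2g) = 0.02181·(1540/0.118)·0.6447²/(2·9.81) = 6.029 m

h_f ≈ 6.03 m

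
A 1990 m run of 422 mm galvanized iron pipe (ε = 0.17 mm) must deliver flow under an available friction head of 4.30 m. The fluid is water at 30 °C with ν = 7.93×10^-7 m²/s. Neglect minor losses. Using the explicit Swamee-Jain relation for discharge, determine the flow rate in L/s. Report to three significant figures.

Q ≈ 144 L/s

Swamee-Jain (Type II): Q = -0.965·√(gD⁵h_f/L)·ln[ε/(3.7D) + √(3.17ν²L/(gD³h_f))]
√(gD⁵h_f/L) = √(9.81·0.422⁵·4.30/1990) = 0.01684
ε/(3.7D) = 1.09×10^-4; √(3.17ν²L/(gD³h_f)) = 3.54×10^-5
Q = -0.965·0.01684·ln(1.443×10^-4) = 0.1437 m³/s
Check: V = 1.03 m/s, Re = 5.47×10^5, f = 0.01705, h_f = 4.33 m ≈ 4.30 m ✓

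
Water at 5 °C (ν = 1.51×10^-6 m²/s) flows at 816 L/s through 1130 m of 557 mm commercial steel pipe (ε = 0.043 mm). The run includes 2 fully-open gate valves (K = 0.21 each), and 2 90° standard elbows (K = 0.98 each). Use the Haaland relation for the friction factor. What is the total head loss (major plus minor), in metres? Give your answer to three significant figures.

H_L ≈ 16.1 m

V = 4Q/(πD²) = 3.349 m/s; V²/2g = 0.5716 m
Re = 1.24×10^6, ε/D = 7.72×10^-5 → f = 0.01274 (Haaland)
Major: h_f = f(L/D)·V²/2g = 0.01274·2029·0.5716 = 14.77 m
Minor: ΣK = 2.38; h_m = ΣK·V²/2g = 1.360 m
Total H_L = 14.77 + 1.360 = 16.13 m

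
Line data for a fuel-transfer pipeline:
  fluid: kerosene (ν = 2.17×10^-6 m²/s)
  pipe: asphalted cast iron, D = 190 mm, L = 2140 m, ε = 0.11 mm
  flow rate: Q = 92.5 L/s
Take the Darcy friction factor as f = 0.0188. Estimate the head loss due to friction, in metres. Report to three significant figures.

V = 4Q/(πD²) = 4·0.0925/(π·0.190²) = 3.262 m/s
h_f = f(L/D)V²/(2g) = 0.01880·(2140/0.190)·3.262²/(2·9.81) = 114.9 m

h_f ≈ 115 m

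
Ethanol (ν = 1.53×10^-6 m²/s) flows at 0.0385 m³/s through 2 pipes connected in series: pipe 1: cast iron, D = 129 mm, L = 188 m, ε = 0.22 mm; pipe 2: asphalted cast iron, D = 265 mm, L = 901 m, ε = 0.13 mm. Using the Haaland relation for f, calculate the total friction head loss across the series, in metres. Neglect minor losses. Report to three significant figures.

Pipe 1: V = 2.946 m/s, Re = 2.48×10^5, ε/D = 0.00171, f = 0.02321, h_1 = f(L/D)V²/2g = 14.96 m
Pipe 2: V = 0.6980 m/s, Re = 1.21×10^5, ε/D = 4.91×10^-4, f = 0.01957, h_2 = f(L/D)V²/2g = 1.652 m
Series → Q common, losses add: H = Σh = 16.61 m

H ≈ 16.6 m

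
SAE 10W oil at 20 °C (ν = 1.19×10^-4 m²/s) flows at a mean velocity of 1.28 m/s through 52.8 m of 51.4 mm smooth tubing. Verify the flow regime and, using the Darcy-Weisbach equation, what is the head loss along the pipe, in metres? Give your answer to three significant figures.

h_f ≈ 9.93 m

Re = VD/ν = 1.28·0.05140/1.19×10^-4 = 553 → laminar (Re < 2300)
f = 64/Re = 0.1158
h_f = f(L/D)V²/(2g) = 0.1158·(52.8/0.05140)·1.28²/(2·9.81) = 9.930 m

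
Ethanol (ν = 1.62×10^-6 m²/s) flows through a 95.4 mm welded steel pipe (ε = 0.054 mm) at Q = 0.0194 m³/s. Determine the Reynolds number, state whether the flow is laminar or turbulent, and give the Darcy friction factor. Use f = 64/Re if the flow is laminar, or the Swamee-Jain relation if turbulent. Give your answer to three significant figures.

V = 4Q/(πD²) = 2.714 m/s
Re = VD/ν = 2.714·0.0954/1.62×10^-6 = 1.60×10^5
Re > 4000 → turbulent; ε/D = 5.66×10^-4
Swamee-Jain: f = 0.01967

Re ≈ 1.60×10^5; turbulent; f ≈ 0.0197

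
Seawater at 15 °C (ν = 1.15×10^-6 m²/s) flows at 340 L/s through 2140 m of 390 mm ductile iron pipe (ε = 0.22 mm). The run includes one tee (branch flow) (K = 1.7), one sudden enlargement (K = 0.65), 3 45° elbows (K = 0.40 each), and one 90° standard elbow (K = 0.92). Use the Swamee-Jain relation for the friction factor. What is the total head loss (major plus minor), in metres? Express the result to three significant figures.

H_L ≈ 42.0 m

V = 4Q/(πD²) = 2.846 m/s; V²/2g = 0.4129 m
Re = 9.65×10^5, ε/D = 5.64×10^-4 → f = 0.01774 (Swamee-Jain)
Major: h_f = f(L/D)·V²/2g = 0.01774·5487·0.4129 = 40.18 m
Minor: ΣK = 4.47; h_m = ΣK·V²/2g = 1.846 m
Total H_L = 40.18 + 1.846 = 42.03 m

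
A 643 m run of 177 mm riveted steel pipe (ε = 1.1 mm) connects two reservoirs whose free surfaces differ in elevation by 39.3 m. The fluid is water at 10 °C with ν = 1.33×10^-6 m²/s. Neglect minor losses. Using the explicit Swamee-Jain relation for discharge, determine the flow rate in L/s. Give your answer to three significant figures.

Swamee-Jain (Type II): Q = -0.965·√(gD⁵h_f/L)·ln[ε/(3.7D) + √(3.17ν²L/(gD³h_f))]
√(gD⁵h_f/L) = √(9.81·0.177⁵·39.3/643) = 0.01021
ε/(3.7D) = 0.00168; √(3.17ν²L/(gD³h_f)) = 4.11×10^-5
Q = -0.965·0.01021·ln(0.001721) = 0.06269 m³/s
Check: V = 2.55 m/s, Re = 3.39×10^5, f = 0.03283, h_f = 39.5 m ≈ 39.3 m ✓

Q ≈ 62.7 L/s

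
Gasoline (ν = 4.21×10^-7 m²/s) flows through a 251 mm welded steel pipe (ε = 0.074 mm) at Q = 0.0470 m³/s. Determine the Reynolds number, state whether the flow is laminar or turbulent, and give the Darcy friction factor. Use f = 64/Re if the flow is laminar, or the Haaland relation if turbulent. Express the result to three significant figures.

Re ≈ 5.66×10^5; turbulent; f ≈ 0.0160

V = 4Q/(πD²) = 0.9499 m/s
Re = VD/ν = 0.9499·0.251/4.21×10^-7 = 5.66×10^5
Re > 4000 → turbulent; ε/D = 2.95×10^-4
Haaland: f = 0.01599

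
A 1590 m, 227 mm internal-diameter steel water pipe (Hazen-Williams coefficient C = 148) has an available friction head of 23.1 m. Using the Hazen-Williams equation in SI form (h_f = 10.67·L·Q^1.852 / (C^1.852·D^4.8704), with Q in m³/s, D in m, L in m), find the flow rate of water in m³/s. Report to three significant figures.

Q ≈ 0.0850 m³/s

Rearranging: Q = [h_f·C^1.852·D^4.8704 / (10.67·L)]^(1/1.852)
Q = [23.1·148^1.852·0.227^4.8704 / (10.67·1590)]^0.540 = 0.08497 m³/s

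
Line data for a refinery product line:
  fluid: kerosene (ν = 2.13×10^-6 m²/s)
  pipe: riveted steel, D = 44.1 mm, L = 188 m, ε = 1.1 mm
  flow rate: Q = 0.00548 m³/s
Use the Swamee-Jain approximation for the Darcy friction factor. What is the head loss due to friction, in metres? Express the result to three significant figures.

h_f ≈ 150 m

V = 4Q/(πD²) = 4·0.00548/(π·0.0441²) = 3.588 m/s
Re = VD/ν = 3.588·0.0441/2.13×10^-6 = 7.43×10^4 → turbulent
ε/D = 1.1/44.1 = 0.0249
Swamee-Jain: f = 0.05377
h_f = f(L/D)V²/(2g) = 0.05377·(188/0.0441)·3.588²/(2·9.81) = 150.4 m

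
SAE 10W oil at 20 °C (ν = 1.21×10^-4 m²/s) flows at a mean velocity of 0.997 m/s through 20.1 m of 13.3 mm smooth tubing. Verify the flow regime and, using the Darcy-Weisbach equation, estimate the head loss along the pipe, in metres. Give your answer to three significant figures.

h_f ≈ 44.7 m

Re = VD/ν = 0.997·0.01330/1.21×10^-4 = 110 → laminar (Re < 2300)
f = 64/Re = 0.5840
h_f = f(L/D)V²/(2g) = 0.5840·(20.1/0.01330)·0.997²/(2·9.81) = 44.72 m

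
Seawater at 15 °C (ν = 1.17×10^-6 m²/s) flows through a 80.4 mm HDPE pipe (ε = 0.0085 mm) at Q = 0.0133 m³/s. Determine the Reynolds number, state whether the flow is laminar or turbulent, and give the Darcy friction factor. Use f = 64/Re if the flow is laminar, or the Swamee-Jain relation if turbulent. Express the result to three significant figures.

Re ≈ 1.80×10^5; turbulent; f ≈ 0.0167

V = 4Q/(πD²) = 2.620 m/s
Re = VD/ν = 2.620·0.0804/1.17×10^-6 = 1.80×10^5
Re > 4000 → turbulent; ε/D = 1.06×10^-4
Swamee-Jain: f = 0.01671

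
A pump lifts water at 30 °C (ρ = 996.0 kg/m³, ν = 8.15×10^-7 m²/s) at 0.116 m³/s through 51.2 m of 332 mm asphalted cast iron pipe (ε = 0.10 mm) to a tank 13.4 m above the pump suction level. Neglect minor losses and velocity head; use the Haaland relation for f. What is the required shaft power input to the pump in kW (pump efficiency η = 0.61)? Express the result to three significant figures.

P_shaft ≈ 25.3 kW

V = 4Q/(πD²) = 1.340 m/s; Re = 5.46×10^5; ε/D = 3.01×10^-4; f = 0.01608
h_f = f(L/D)V²/2g = 0.2269 m
Total head H = z + h_f = 13.4 + 0.2269 = 13.63 m
P_hyd = ρgQH = 996.0·9.81·0.116·13.63 = 15.44 kW
P_shaft = P_hyd/η = 15.44/0.61 = 25.32 kW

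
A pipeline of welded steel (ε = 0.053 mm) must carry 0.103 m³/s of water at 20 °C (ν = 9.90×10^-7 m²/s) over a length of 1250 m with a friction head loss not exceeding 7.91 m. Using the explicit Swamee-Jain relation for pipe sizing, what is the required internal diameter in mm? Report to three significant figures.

D ≈ 296 mm

Swamee-Jain (Type III): D = 0.66·[ε^1.25·(LQ²/(gh_f))^4.75 + ν·Q^9.4·(L/(gh_f))^5.2]^0.04
LQ²/(gh_f) = 0.1709; L/(gh_f) = 16.11
Term 1 = ε^1.25·(…)^4.75 = 1.03×10^-9; Term 2 = ν·Q^9.4·(…)^5.2 = 9.84×10^-10
D = 0.66·(1.03×10^-9 + 9.84×10^-10)^0.04 = 0.2963 m = 296 mm
Check: V = 1.49 m/s, Re = 4.47×10^5, f = 0.01547, h_f = 7.43 m ≈ 7.91 m ✓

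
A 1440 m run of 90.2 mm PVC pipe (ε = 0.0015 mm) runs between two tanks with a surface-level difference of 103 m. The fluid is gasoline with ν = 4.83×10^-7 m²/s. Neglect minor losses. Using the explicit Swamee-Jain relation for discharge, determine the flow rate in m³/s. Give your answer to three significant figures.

Swamee-Jain (Type II): Q = -0.965·√(gD⁵h_f/L)·ln[ε/(3.7D) + √(3.17ν²L/(gD³h_f))]
√(gD⁵h_f/L) = √(9.81·0.0902⁵·103/1440) = 0.002047
ε/(3.7D) = 4.49×10^-6; √(3.17ν²L/(gD³h_f)) = 3.79×10^-5
Q = -0.965·0.002047·ln(4.239×10^-5) = 0.01989 m³/s
Check: V = 3.11 m/s, Re = 5.81×10^5, f = 0.01303, h_f = 103 m ≈ 103 m ✓

Q ≈ 0.0199 m³/s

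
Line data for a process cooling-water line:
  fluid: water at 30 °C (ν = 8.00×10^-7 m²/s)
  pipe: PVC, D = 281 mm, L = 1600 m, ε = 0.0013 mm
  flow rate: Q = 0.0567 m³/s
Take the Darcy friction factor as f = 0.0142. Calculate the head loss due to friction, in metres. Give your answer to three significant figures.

V = 4Q/(πD²) = 4·0.0567/(π·0.281²) = 0.9143 m/s
h_f = f(L/D)V²/(2g) = 0.01420·(1600/0.281)·0.9143²/(2·9.81) = 3.445 m

h_f ≈ 3.44 m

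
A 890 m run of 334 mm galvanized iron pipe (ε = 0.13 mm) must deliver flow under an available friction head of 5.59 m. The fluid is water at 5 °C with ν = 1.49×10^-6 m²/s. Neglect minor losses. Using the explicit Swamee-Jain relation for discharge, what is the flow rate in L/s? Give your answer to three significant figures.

Q ≈ 135 L/s

Swamee-Jain (Type II): Q = -0.965·√(gD⁵h_f/L)·ln[ε/(3.7D) + √(3.17ν²L/(gD³h_f))]
√(gD⁵h_f/L) = √(9.81·0.334⁵·5.59/890) = 0.01600
ε/(3.7D) = 1.05×10^-4; √(3.17ν²L/(gD³h_f)) = 5.54×10^-5
Q = -0.965·0.01600·ln(1.606×10^-4) = 0.1349 m³/s
Check: V = 1.54 m/s, Re = 3.45×10^5, f = 0.01747, h_f = 5.63 m ≈ 5.59 m ✓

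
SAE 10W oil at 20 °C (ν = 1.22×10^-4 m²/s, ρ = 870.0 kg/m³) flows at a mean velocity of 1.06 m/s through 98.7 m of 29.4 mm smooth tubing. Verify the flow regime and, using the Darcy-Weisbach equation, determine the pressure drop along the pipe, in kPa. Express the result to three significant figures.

Re = VD/ν = 1.06·0.02940/1.22×10^-4 = 255 → laminar (Re < 2300)
f = 64/Re = 0.2505
h_f = f(L/D)V²/(2g) = 0.2505·(98.7/0.02940)·1.06²/(2·9.81) = 48.17 m
Δp = ρg·h_f = 870.0·9.81·48.17 = 411.1 kPa

Δp ≈ 411 kPa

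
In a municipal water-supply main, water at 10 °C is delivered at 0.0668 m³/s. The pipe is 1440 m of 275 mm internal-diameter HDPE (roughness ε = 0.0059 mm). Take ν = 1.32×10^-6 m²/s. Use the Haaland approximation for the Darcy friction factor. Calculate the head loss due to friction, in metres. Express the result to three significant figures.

V = 4Q/(πD²) = 4·0.0668/(π·0.275²) = 1.125 m/s
Re = VD/ν = 1.125·0.275/1.32×10^-6 = 2.34×10^5 → turbulent
ε/D = 0.0059/275 = 2.15×10^-5
Haaland: f = 0.01518
h_f = f(L/D)V²/(2g) = 0.01518·(1440/0.275)·1.125²/(2·9.81) = 5.125 m

h_f ≈ 5.13 m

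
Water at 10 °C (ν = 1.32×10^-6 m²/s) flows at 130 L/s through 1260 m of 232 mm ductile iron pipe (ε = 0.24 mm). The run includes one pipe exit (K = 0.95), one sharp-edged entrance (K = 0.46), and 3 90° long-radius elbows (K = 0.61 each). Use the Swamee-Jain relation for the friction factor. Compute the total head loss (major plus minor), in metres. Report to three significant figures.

H_L ≈ 55.1 m

V = 4Q/(πD²) = 3.075 m/s; V²/2g = 0.4820 m
Re = 5.40×10^5, ε/D = 0.00103 → f = 0.02046 (Swamee-Jain)
Major: h_f = f(L/D)·V²/2g = 0.02046·5431·0.4820 = 53.56 m
Minor: ΣK = 3.24; h_m = ΣK·V²/2g = 1.562 m
Total H_L = 53.56 + 1.562 = 55.12 m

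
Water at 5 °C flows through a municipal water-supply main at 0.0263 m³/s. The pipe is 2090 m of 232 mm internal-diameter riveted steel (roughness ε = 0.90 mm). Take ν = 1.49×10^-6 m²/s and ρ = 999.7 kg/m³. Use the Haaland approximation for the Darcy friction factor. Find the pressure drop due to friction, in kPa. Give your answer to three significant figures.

Δp ≈ 51.0 kPa

V = 4Q/(πD²) = 4·0.0263/(π·0.232²) = 0.6221 m/s
Re = VD/ν = 0.6221·0.232/1.49×10^-6 = 9.69×10^4 → turbulent
ε/D = 0.90/232 = 0.00388
Haaland: f = 0.02925
h_f = f(L/D)V²/(2g) = 0.02925·(2090/0.232)·0.6221²/(2·9.81) = 5.198 m
Δp = ρg·h_f = 999.7·9.81·5.198 = 50.97 kPa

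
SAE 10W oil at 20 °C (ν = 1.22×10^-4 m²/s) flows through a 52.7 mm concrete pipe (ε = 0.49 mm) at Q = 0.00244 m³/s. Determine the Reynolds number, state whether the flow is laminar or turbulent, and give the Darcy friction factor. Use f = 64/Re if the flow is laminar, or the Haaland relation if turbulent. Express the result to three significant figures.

V = 4Q/(πD²) = 1.119 m/s
Re = VD/ν = 1.119·0.0527/1.22×10^-4 = 483
Re < 2300 → laminar → f = 64/Re = 0.1324

Re ≈ 483; laminar; f = 64/Re ≈ 0.132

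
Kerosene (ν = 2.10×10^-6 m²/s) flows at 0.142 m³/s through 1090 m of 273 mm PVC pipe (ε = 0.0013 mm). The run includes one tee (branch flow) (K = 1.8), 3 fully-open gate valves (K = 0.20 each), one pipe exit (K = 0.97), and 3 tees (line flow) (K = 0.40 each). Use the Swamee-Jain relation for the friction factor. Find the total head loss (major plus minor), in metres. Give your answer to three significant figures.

V = 4Q/(πD²) = 2.426 m/s; V²/2g = 0.2999 m
Re = 3.15×10^5, ε/D = 4.76×10^-6 → f = 0.01430 (Swamee-Jain)
Major: h_f = f(L/D)·V²/2g = 0.01430·3993·0.2999 = 17.12 m
Minor: ΣK = 4.57; h_m = ΣK·V²/2g = 1.371 m
Total H_L = 17.12 + 1.371 = 18.49 m

H_L ≈ 18.5 m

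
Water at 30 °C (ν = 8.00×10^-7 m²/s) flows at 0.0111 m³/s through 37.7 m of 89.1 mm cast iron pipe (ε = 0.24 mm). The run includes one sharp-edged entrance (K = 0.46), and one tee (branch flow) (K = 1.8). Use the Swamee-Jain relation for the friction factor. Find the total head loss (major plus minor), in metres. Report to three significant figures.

H_L ≈ 2.16 m

V = 4Q/(πD²) = 1.780 m/s; V²/2g = 0.1615 m
Re = 1.98×10^5, ε/D = 0.00269 → f = 0.02630 (Swamee-Jain)
Major: h_f = f(L/D)·V²/2g = 0.02630·423.1·0.1615 = 1.798 m
Minor: ΣK = 2.26; h_m = ΣK·V²/2g = 0.3651 m
Total H_L = 1.798 + 0.3651 = 2.163 m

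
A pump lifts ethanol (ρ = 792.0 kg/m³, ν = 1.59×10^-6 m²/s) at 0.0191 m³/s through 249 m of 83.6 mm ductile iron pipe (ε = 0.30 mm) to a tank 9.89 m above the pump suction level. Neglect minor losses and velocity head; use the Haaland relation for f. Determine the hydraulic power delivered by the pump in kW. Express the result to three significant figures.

V = 4Q/(πD²) = 3.480 m/s; Re = 1.83×10^5; ε/D = 0.00359; f = 0.02817
h_f = f(L/D)V²/2g = 51.78 m
Total head H = z + h_f = 9.89 + 51.78 = 61.67 m
P_hyd = ρgQH = 792.0·9.81·0.0191·61.67 = 9.152 kW

P_hyd ≈ 9.15 kW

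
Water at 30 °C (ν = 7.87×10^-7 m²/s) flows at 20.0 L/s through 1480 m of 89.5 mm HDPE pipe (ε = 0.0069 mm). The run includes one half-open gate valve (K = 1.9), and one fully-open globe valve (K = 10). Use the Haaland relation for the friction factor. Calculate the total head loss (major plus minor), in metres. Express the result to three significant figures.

H_L ≈ 131 m

V = 4Q/(πD²) = 3.179 m/s; V²/2g = 0.5151 m
Re = 3.62×10^5, ε/D = 7.71×10^-5 → f = 0.01462 (Haaland)
Major: h_f = f(L/D)·V²/2g = 0.01462·16536·0.5151 = 124.6 m
Minor: ΣK = 11.9; h_m = ΣK·V²/2g = 6.130 m
Total H_L = 124.6 + 6.130 = 130.7 m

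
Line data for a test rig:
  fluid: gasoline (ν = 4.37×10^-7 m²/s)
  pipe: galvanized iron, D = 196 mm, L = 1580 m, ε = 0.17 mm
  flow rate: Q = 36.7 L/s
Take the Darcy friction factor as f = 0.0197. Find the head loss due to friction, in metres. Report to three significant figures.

h_f ≈ 12.0 m

V = 4Q/(πD²) = 4·0.0367/(π·0.196²) = 1.216 m/s
h_f = f(L/D)V²/(2g) = 0.01970·(1580/0.196)·1.216²/(2·9.81) = 11.98 m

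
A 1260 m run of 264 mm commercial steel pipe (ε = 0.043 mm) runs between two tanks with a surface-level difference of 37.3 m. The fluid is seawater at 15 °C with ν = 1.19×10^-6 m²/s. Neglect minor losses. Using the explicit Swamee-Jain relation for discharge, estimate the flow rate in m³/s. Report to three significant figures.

Q ≈ 0.177 m³/s

Swamee-Jain (Type II): Q = -0.965·√(gD⁵h_f/L)·ln[ε/(3.7D) + √(3.17ν²L/(gD³h_f))]
√(gD⁵h_f/L) = √(9.81·0.264⁵·37.3/1260) = 0.01930
ε/(3.7D) = 4.40×10^-5; √(3.17ν²L/(gD³h_f)) = 2.90×10^-5
Q = -0.965·0.01930·ln(7.301×10^-5) = 0.1774 m³/s
Check: V = 3.24 m/s, Re = 7.19×10^5, f = 0.01468, h_f = 37.5 m ≈ 37.3 m ✓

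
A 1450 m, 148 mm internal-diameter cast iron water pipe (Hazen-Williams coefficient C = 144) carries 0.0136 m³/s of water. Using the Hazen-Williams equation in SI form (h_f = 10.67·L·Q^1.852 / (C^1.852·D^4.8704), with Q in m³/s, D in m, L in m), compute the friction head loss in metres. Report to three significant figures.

h_f ≈ 5.98 m

h_f = 10.67·1450·0.0136^1.852 / (144^1.852·0.148^4.8704) = 5.980 m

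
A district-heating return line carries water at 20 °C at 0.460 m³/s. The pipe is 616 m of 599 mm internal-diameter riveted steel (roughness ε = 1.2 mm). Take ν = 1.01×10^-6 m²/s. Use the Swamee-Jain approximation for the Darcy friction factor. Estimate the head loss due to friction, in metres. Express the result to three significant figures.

h_f ≈ 3.31 m

V = 4Q/(πD²) = 4·0.460/(π·0.599²) = 1.632 m/s
Re = VD/ν = 1.632·0.599/1.01×10^-6 = 9.68×10^5 → turbulent
ε/D = 1.2/599 = 0.00200
Swamee-Jain: f = 0.02370
h_f = f(L/D)V²/(2g) = 0.02370·(616/0.599)·1.632²/(2·9.81) = 3.310 m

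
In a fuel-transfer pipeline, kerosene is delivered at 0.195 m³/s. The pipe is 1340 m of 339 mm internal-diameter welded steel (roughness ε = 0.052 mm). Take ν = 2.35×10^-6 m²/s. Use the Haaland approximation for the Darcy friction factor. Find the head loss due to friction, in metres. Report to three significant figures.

V = 4Q/(πD²) = 4·0.195/(π·0.339²) = 2.160 m/s
Re = VD/ν = 2.160·0.339/2.35×10^-6 = 3.12×10^5 → turbulent
ε/D = 0.052/339 = 1.53×10^-4
Haaland: f = 0.01561
h_f = f(L/D)V²/(2g) = 0.01561·(1340/0.339)·2.160²/(2·9.81) = 14.68 m

h_f ≈ 14.7 m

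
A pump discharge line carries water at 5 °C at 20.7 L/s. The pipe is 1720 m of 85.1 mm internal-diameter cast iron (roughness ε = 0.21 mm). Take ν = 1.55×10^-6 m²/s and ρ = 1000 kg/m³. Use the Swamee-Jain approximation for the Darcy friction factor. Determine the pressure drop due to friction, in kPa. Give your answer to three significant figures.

V = 4Q/(πD²) = 4·0.0207/(π·0.0851²) = 3.639 m/s
Re = VD/ν = 3.639·0.0851/1.55×10^-6 = 2.00×10^5 → turbulent
ε/D = 0.21/85.1 = 0.00247
Swamee-Jain: f = 0.02574
h_f = f(L/D)V²/(2g) = 0.02574·(1720/0.0851)·3.639²/(2·9.81) = 351.1 m
Δp = ρg·h_f = 1000·9.81·351.1 = 3445 kPa

Δp ≈ 3440 kPa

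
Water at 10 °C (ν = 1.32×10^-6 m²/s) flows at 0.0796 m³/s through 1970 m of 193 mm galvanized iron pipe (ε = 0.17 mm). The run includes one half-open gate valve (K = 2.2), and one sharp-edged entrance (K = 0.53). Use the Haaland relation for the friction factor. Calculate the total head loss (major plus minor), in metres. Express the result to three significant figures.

H_L ≈ 77.3 m

V = 4Q/(πD²) = 2.721 m/s; V²/2g = 0.3773 m
Re = 3.98×10^5, ε/D = 8.81×10^-4 → f = 0.01979 (Haaland)
Major: h_f = f(L/D)·V²/2g = 0.01979·10207·0.3773 = 76.22 m
Minor: ΣK = 2.73; h_m = ΣK·V²/2g = 1.030 m
Total H_L = 76.22 + 1.030 = 77.25 m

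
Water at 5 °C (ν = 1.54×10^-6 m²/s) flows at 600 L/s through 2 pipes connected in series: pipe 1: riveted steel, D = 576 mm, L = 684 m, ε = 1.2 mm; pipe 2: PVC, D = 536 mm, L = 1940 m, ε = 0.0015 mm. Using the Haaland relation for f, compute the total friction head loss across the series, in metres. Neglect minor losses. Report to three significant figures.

H ≈ 23.0 m

Pipe 1: V = 2.303 m/s, Re = 8.61×10^5, ε/D = 0.00208, f = 0.02391, h_1 = f(L/D)V²/2g = 7.672 m
Pipe 2: V = 2.659 m/s, Re = 9.25×10^5, ε/D = 2.80×10^-6, f = 0.01178, h_2 = f(L/D)V²/2g = 15.37 m
Series → Q common, losses add: H = Σh = 23.04 m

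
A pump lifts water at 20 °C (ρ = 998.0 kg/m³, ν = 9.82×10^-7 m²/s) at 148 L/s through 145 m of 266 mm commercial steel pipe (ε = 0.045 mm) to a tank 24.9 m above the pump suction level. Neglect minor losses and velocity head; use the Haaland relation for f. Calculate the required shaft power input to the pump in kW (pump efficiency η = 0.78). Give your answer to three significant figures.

V = 4Q/(πD²) = 2.663 m/s; Re = 7.21×10^5; ε/D = 1.69×10^-4; f = 0.01455
h_f = f(L/D)V²/2g = 2.867 m
Total head H = z + h_f = 24.9 + 2.867 = 27.77 m
P_hyd = ρgQH = 998.0·9.81·0.148·27.77 = 40.23 kW
P_shaft = P_hyd/η = 40.23/0.78 = 51.58 kW

P_shaft ≈ 51.6 kW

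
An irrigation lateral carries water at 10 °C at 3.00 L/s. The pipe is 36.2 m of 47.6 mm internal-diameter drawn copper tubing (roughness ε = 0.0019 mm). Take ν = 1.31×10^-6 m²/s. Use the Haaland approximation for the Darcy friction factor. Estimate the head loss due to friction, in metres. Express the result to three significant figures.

V = 4Q/(πD²) = 4·0.00300/(π·0.0476²) = 1.686 m/s
Re = VD/ν = 1.686·0.0476/1.31×10^-6 = 6.13×10^4 → turbulent
ε/D = 0.0019/47.6 = 3.99×10^-5
Haaland: f = 0.01992
h_f = f(L/D)V²/(2g) = 0.01992·(36.2/0.0476)·1.686²/(2·9.81) = 2.194 m

h_f ≈ 2.19 m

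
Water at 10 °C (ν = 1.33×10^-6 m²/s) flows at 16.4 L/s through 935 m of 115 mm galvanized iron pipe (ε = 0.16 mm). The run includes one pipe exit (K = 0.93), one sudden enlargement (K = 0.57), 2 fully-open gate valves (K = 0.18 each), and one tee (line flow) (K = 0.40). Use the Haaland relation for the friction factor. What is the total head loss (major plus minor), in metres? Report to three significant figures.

V = 4Q/(πD²) = 1.579 m/s; V²/2g = 0.1271 m
Re = 1.37×10^5, ε/D = 0.00139 → f = 0.02278 (Haaland)
Major: h_f = f(L/D)·V²/2g = 0.02278·8130·0.1271 = 23.53 m
Minor: ΣK = 2.26; h_m = ΣK·V²/2g = 0.2872 m
Total H_L = 23.53 + 0.2872 = 23.82 m

H_L ≈ 23.8 m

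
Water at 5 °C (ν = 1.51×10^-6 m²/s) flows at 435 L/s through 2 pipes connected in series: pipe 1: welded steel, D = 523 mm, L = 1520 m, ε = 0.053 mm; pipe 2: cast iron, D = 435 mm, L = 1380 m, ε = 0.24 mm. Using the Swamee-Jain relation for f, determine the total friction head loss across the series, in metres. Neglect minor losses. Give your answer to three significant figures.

Pipe 1: V = 2.025 m/s, Re = 7.01×10^5, ε/D = 1.01×10^-4, f = 0.01397, h_1 = f(L/D)V²/2g = 8.484 m
Pipe 2: V = 2.927 m/s, Re = 8.43×10^5, ε/D = 5.52×10^-4, f = 0.01773, h_2 = f(L/D)V²/2g = 24.56 m
Series → Q common, losses add: H = Σh = 33.04 m

H ≈ 33.0 m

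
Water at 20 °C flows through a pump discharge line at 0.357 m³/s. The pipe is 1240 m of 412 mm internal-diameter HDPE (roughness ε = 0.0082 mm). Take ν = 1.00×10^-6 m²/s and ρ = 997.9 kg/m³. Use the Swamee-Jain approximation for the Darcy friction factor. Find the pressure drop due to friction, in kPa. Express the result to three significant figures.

Δp ≈ 128 kPa

V = 4Q/(πD²) = 4·0.357/(π·0.412²) = 2.678 m/s
Re = VD/ν = 2.678·0.412/1.00×10^-6 = 1.10×10^6 → turbulent
ε/D = 0.0082/412 = 1.99×10^-5
Swamee-Jain: f = 0.01192
h_f = f(L/D)V²/(2g) = 0.01192·(1240/0.412)·2.678²/(2·9.81) = 13.11 m
Δp = ρg·h_f = 997.9·9.81·13.11 = 128.3 kPa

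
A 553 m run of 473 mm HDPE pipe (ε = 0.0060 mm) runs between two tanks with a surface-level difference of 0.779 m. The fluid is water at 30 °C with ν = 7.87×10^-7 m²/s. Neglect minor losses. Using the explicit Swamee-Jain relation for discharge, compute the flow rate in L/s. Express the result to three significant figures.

Q ≈ 177 L/s

Swamee-Jain (Type II): Q = -0.965·√(gD⁵h_f/L)·ln[ε/(3.7D) + √(3.17ν²L/(gD³h_f))]
√(gD⁵h_f/L) = √(9.81·0.473⁵·0.779/553) = 0.01809
ε/(3.7D) = 3.43×10^-6; √(3.17ν²L/(gD³h_f)) = 3.66×10^-5
Q = -0.965·0.01809·ln(4.007×10^-5) = 0.1767 m³/s
Check: V = 1.01 m/s, Re = 6.04×10^5, f = 0.01289, h_f = 0.777 m ≈ 0.779 m ✓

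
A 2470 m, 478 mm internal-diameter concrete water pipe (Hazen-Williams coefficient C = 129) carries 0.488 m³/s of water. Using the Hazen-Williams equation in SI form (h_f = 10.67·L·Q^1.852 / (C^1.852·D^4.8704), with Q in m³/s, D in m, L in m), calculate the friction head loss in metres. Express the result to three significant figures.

h_f ≈ 31.4 m

h_f = 10.67·2470·0.488^1.852 / (129^1.852·0.478^4.8704) = 31.36 m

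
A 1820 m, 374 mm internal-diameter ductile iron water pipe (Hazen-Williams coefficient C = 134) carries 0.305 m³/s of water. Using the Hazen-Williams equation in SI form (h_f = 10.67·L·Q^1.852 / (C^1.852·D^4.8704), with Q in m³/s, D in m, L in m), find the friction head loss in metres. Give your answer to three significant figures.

h_f ≈ 29.8 m

h_f = 10.67·1820·0.305^1.852 / (134^1.852·0.374^4.8704) = 29.79 m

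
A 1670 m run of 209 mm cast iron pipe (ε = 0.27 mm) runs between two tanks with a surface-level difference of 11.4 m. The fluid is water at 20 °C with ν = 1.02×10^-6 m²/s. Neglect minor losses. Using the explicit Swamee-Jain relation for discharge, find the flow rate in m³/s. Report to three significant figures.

Swamee-Jain (Type II): Q = -0.965·√(gD⁵h_f/L)·ln[ε/(3.7D) + √(3.17ν²L/(gD³h_f))]
√(gD⁵h_f/L) = √(9.81·0.209⁵·11.4/1670) = 0.005168
ε/(3.7D) = 3.49×10^-4; √(3.17ν²L/(gD³h_f)) = 7.34×10^-5
Q = -0.965·0.005168·ln(4.226×10^-4) = 0.03874 m³/s
Check: V = 1.13 m/s, Re = 2.31×10^5, f = 0.02212, h_f = 11.5 m ≈ 11.4 m ✓

Q ≈ 0.0387 m³/s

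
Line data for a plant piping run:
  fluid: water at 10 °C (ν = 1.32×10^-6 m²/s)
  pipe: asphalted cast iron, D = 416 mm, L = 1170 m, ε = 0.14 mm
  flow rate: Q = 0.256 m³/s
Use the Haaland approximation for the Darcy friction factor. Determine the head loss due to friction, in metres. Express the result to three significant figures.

h_f ≈ 8.28 m

V = 4Q/(πD²) = 4·0.256/(π·0.416²) = 1.883 m/s
Re = VD/ν = 1.883·0.416/1.32×10^-6 = 5.94×10^5 → turbulent
ε/D = 0.14/416 = 3.37×10^-4
Haaland: f = 0.01628
h_f = f(L/D)V²/(2g) = 0.01628·(1170/0.416)·1.883²/(2·9.81) = 8.281 m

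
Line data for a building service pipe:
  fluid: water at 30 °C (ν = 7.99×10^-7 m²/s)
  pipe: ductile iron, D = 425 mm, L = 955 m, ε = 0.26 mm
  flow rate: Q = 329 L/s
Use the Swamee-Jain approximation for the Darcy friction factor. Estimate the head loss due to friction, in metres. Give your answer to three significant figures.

V = 4Q/(πD²) = 4·0.329/(π·0.425²) = 2.319 m/s
Re = VD/ν = 2.319·0.425/7.99×10^-7 = 1.23×10^6 → turbulent
ε/D = 0.26/425 = 6.12×10^-4
Swamee-Jain: f = 0.01792
h_f = f(L/D)V²/(2g) = 0.01792·(955/0.425)·2.319²/(2·9.81) = 11.04 m

h_f ≈ 11.0 m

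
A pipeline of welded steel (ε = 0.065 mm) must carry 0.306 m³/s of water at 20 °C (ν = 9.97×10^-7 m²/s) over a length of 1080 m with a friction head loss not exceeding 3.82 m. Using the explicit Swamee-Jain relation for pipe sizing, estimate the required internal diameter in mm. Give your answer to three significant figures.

Swamee-Jain (Type III): D = 0.66·[ε^1.25·(LQ²/(gh_f))^4.75 + ν·Q^9.4·(L/(gh_f))^5.2]^0.04
LQ²/(gh_f) = 2.699; L/(gh_f) = 28.82
Term 1 = ε^1.25·(…)^4.75 = 6.52×10^-4; Term 2 = ν·Q^9.4·(…)^5.2 = 5.69×10^-4
D = 0.66·(6.52×10^-4 + 5.69×10^-4)^0.04 = 0.5047 m = 505 mm
Check: V = 1.53 m/s, Re = 7.74×10^5, f = 0.01419, h_f = 3.62 m ≈ 3.82 m ✓

D ≈ 505 mm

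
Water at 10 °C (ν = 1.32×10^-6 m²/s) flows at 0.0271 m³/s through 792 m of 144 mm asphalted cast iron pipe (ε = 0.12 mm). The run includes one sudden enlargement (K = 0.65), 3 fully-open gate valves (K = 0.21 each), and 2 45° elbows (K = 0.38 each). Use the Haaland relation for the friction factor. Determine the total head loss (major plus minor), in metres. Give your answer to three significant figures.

V = 4Q/(πD²) = 1.664 m/s; V²/2g = 0.1411 m
Re = 1.82×10^5, ε/D = 8.33×10^-4 → f = 0.02035 (Haaland)
Major: h_f = f(L/D)·V²/2g = 0.02035·5500·0.1411 = 15.79 m
Minor: ΣK = 2.04; h_m = ΣK·V²/2g = 0.2879 m
Total H_L = 15.79 + 0.2879 = 16.08 m

H_L ≈ 16.1 m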